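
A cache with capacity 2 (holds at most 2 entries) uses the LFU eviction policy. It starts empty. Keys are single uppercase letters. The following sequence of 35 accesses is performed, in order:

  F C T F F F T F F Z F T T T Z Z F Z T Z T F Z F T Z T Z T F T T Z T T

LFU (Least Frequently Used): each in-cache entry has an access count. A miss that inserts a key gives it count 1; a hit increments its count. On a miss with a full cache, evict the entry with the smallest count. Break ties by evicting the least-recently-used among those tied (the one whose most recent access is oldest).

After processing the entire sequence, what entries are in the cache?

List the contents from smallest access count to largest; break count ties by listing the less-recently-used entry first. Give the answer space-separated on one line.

LFU simulation (capacity=2):
  1. access F: MISS. Cache: [F(c=1)]
  2. access C: MISS. Cache: [F(c=1) C(c=1)]
  3. access T: MISS, evict F(c=1). Cache: [C(c=1) T(c=1)]
  4. access F: MISS, evict C(c=1). Cache: [T(c=1) F(c=1)]
  5. access F: HIT, count now 2. Cache: [T(c=1) F(c=2)]
  6. access F: HIT, count now 3. Cache: [T(c=1) F(c=3)]
  7. access T: HIT, count now 2. Cache: [T(c=2) F(c=3)]
  8. access F: HIT, count now 4. Cache: [T(c=2) F(c=4)]
  9. access F: HIT, count now 5. Cache: [T(c=2) F(c=5)]
  10. access Z: MISS, evict T(c=2). Cache: [Z(c=1) F(c=5)]
  11. access F: HIT, count now 6. Cache: [Z(c=1) F(c=6)]
  12. access T: MISS, evict Z(c=1). Cache: [T(c=1) F(c=6)]
  13. access T: HIT, count now 2. Cache: [T(c=2) F(c=6)]
  14. access T: HIT, count now 3. Cache: [T(c=3) F(c=6)]
  15. access Z: MISS, evict T(c=3). Cache: [Z(c=1) F(c=6)]
  16. access Z: HIT, count now 2. Cache: [Z(c=2) F(c=6)]
  17. access F: HIT, count now 7. Cache: [Z(c=2) F(c=7)]
  18. access Z: HIT, count now 3. Cache: [Z(c=3) F(c=7)]
  19. access T: MISS, evict Z(c=3). Cache: [T(c=1) F(c=7)]
  20. access Z: MISS, evict T(c=1). Cache: [Z(c=1) F(c=7)]
  21. access T: MISS, evict Z(c=1). Cache: [T(c=1) F(c=7)]
  22. access F: HIT, count now 8. Cache: [T(c=1) F(c=8)]
  23. access Z: MISS, evict T(c=1). Cache: [Z(c=1) F(c=8)]
  24. access F: HIT, count now 9. Cache: [Z(c=1) F(c=9)]
  25. access T: MISS, evict Z(c=1). Cache: [T(c=1) F(c=9)]
  26. access Z: MISS, evict T(c=1). Cache: [Z(c=1) F(c=9)]
  27. access T: MISS, evict Z(c=1). Cache: [T(c=1) F(c=9)]
  28. access Z: MISS, evict T(c=1). Cache: [Z(c=1) F(c=9)]
  29. access T: MISS, evict Z(c=1). Cache: [T(c=1) F(c=9)]
  30. access F: HIT, count now 10. Cache: [T(c=1) F(c=10)]
  31. access T: HIT, count now 2. Cache: [T(c=2) F(c=10)]
  32. access T: HIT, count now 3. Cache: [T(c=3) F(c=10)]
  33. access Z: MISS, evict T(c=3). Cache: [Z(c=1) F(c=10)]
  34. access T: MISS, evict Z(c=1). Cache: [T(c=1) F(c=10)]
  35. access T: HIT, count now 2. Cache: [T(c=2) F(c=10)]
Total: 17 hits, 18 misses, 16 evictions

Answer: T F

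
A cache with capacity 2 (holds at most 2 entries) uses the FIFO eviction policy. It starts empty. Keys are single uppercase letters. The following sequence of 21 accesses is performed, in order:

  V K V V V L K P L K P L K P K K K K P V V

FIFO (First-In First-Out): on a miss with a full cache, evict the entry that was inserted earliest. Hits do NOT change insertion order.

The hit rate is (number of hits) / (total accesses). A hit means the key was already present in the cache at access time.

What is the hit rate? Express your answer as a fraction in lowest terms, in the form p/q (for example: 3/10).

Answer: 4/7

Derivation:
FIFO simulation (capacity=2):
  1. access V: MISS. Cache (old->new): [V]
  2. access K: MISS. Cache (old->new): [V K]
  3. access V: HIT. Cache (old->new): [V K]
  4. access V: HIT. Cache (old->new): [V K]
  5. access V: HIT. Cache (old->new): [V K]
  6. access L: MISS, evict V. Cache (old->new): [K L]
  7. access K: HIT. Cache (old->new): [K L]
  8. access P: MISS, evict K. Cache (old->new): [L P]
  9. access L: HIT. Cache (old->new): [L P]
  10. access K: MISS, evict L. Cache (old->new): [P K]
  11. access P: HIT. Cache (old->new): [P K]
  12. access L: MISS, evict P. Cache (old->new): [K L]
  13. access K: HIT. Cache (old->new): [K L]
  14. access P: MISS, evict K. Cache (old->new): [L P]
  15. access K: MISS, evict L. Cache (old->new): [P K]
  16. access K: HIT. Cache (old->new): [P K]
  17. access K: HIT. Cache (old->new): [P K]
  18. access K: HIT. Cache (old->new): [P K]
  19. access P: HIT. Cache (old->new): [P K]
  20. access V: MISS, evict P. Cache (old->new): [K V]
  21. access V: HIT. Cache (old->new): [K V]
Total: 12 hits, 9 misses, 7 evictions

Hit rate = 12/21 = 4/7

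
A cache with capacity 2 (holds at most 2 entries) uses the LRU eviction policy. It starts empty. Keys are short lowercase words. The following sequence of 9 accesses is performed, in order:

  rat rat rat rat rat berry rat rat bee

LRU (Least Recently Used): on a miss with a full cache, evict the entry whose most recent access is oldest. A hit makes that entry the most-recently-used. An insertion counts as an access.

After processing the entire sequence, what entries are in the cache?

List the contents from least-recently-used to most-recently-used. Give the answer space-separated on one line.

LRU simulation (capacity=2):
  1. access rat: MISS. Cache (LRU->MRU): [rat]
  2. access rat: HIT. Cache (LRU->MRU): [rat]
  3. access rat: HIT. Cache (LRU->MRU): [rat]
  4. access rat: HIT. Cache (LRU->MRU): [rat]
  5. access rat: HIT. Cache (LRU->MRU): [rat]
  6. access berry: MISS. Cache (LRU->MRU): [rat berry]
  7. access rat: HIT. Cache (LRU->MRU): [berry rat]
  8. access rat: HIT. Cache (LRU->MRU): [berry rat]
  9. access bee: MISS, evict berry. Cache (LRU->MRU): [rat bee]
Total: 6 hits, 3 misses, 1 evictions

Answer: rat bee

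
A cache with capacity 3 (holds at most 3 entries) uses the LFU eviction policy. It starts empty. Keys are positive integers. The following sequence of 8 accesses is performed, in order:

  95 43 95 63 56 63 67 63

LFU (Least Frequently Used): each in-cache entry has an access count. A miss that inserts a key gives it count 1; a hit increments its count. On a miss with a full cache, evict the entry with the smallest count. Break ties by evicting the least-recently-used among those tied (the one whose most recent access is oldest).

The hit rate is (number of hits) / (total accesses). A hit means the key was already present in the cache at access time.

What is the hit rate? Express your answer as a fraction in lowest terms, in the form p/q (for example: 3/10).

LFU simulation (capacity=3):
  1. access 95: MISS. Cache: [95(c=1)]
  2. access 43: MISS. Cache: [95(c=1) 43(c=1)]
  3. access 95: HIT, count now 2. Cache: [43(c=1) 95(c=2)]
  4. access 63: MISS. Cache: [43(c=1) 63(c=1) 95(c=2)]
  5. access 56: MISS, evict 43(c=1). Cache: [63(c=1) 56(c=1) 95(c=2)]
  6. access 63: HIT, count now 2. Cache: [56(c=1) 95(c=2) 63(c=2)]
  7. access 67: MISS, evict 56(c=1). Cache: [67(c=1) 95(c=2) 63(c=2)]
  8. access 63: HIT, count now 3. Cache: [67(c=1) 95(c=2) 63(c=3)]
Total: 3 hits, 5 misses, 2 evictions

Hit rate = 3/8

Answer: 3/8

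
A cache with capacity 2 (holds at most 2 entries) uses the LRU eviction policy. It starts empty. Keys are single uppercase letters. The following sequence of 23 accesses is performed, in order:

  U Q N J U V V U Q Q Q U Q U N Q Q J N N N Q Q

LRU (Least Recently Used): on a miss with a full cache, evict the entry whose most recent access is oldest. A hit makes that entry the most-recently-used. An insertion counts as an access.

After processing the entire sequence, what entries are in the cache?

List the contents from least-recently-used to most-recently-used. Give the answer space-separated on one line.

LRU simulation (capacity=2):
  1. access U: MISS. Cache (LRU->MRU): [U]
  2. access Q: MISS. Cache (LRU->MRU): [U Q]
  3. access N: MISS, evict U. Cache (LRU->MRU): [Q N]
  4. access J: MISS, evict Q. Cache (LRU->MRU): [N J]
  5. access U: MISS, evict N. Cache (LRU->MRU): [J U]
  6. access V: MISS, evict J. Cache (LRU->MRU): [U V]
  7. access V: HIT. Cache (LRU->MRU): [U V]
  8. access U: HIT. Cache (LRU->MRU): [V U]
  9. access Q: MISS, evict V. Cache (LRU->MRU): [U Q]
  10. access Q: HIT. Cache (LRU->MRU): [U Q]
  11. access Q: HIT. Cache (LRU->MRU): [U Q]
  12. access U: HIT. Cache (LRU->MRU): [Q U]
  13. access Q: HIT. Cache (LRU->MRU): [U Q]
  14. access U: HIT. Cache (LRU->MRU): [Q U]
  15. access N: MISS, evict Q. Cache (LRU->MRU): [U N]
  16. access Q: MISS, evict U. Cache (LRU->MRU): [N Q]
  17. access Q: HIT. Cache (LRU->MRU): [N Q]
  18. access J: MISS, evict N. Cache (LRU->MRU): [Q J]
  19. access N: MISS, evict Q. Cache (LRU->MRU): [J N]
  20. access N: HIT. Cache (LRU->MRU): [J N]
  21. access N: HIT. Cache (LRU->MRU): [J N]
  22. access Q: MISS, evict J. Cache (LRU->MRU): [N Q]
  23. access Q: HIT. Cache (LRU->MRU): [N Q]
Total: 11 hits, 12 misses, 10 evictions

Answer: N Q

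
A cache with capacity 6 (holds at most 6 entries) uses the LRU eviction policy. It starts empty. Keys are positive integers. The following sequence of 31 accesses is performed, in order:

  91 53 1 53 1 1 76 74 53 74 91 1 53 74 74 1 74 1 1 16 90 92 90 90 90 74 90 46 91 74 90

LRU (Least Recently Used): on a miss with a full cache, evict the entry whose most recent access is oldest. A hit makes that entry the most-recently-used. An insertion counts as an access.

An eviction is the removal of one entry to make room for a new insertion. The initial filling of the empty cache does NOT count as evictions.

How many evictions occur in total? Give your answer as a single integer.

LRU simulation (capacity=6):
  1. access 91: MISS. Cache (LRU->MRU): [91]
  2. access 53: MISS. Cache (LRU->MRU): [91 53]
  3. access 1: MISS. Cache (LRU->MRU): [91 53 1]
  4. access 53: HIT. Cache (LRU->MRU): [91 1 53]
  5. access 1: HIT. Cache (LRU->MRU): [91 53 1]
  6. access 1: HIT. Cache (LRU->MRU): [91 53 1]
  7. access 76: MISS. Cache (LRU->MRU): [91 53 1 76]
  8. access 74: MISS. Cache (LRU->MRU): [91 53 1 76 74]
  9. access 53: HIT. Cache (LRU->MRU): [91 1 76 74 53]
  10. access 74: HIT. Cache (LRU->MRU): [91 1 76 53 74]
  11. access 91: HIT. Cache (LRU->MRU): [1 76 53 74 91]
  12. access 1: HIT. Cache (LRU->MRU): [76 53 74 91 1]
  13. access 53: HIT. Cache (LRU->MRU): [76 74 91 1 53]
  14. access 74: HIT. Cache (LRU->MRU): [76 91 1 53 74]
  15. access 74: HIT. Cache (LRU->MRU): [76 91 1 53 74]
  16. access 1: HIT. Cache (LRU->MRU): [76 91 53 74 1]
  17. access 74: HIT. Cache (LRU->MRU): [76 91 53 1 74]
  18. access 1: HIT. Cache (LRU->MRU): [76 91 53 74 1]
  19. access 1: HIT. Cache (LRU->MRU): [76 91 53 74 1]
  20. access 16: MISS. Cache (LRU->MRU): [76 91 53 74 1 16]
  21. access 90: MISS, evict 76. Cache (LRU->MRU): [91 53 74 1 16 90]
  22. access 92: MISS, evict 91. Cache (LRU->MRU): [53 74 1 16 90 92]
  23. access 90: HIT. Cache (LRU->MRU): [53 74 1 16 92 90]
  24. access 90: HIT. Cache (LRU->MRU): [53 74 1 16 92 90]
  25. access 90: HIT. Cache (LRU->MRU): [53 74 1 16 92 90]
  26. access 74: HIT. Cache (LRU->MRU): [53 1 16 92 90 74]
  27. access 90: HIT. Cache (LRU->MRU): [53 1 16 92 74 90]
  28. access 46: MISS, evict 53. Cache (LRU->MRU): [1 16 92 74 90 46]
  29. access 91: MISS, evict 1. Cache (LRU->MRU): [16 92 74 90 46 91]
  30. access 74: HIT. Cache (LRU->MRU): [16 92 90 46 91 74]
  31. access 90: HIT. Cache (LRU->MRU): [16 92 46 91 74 90]
Total: 21 hits, 10 misses, 4 evictions

Answer: 4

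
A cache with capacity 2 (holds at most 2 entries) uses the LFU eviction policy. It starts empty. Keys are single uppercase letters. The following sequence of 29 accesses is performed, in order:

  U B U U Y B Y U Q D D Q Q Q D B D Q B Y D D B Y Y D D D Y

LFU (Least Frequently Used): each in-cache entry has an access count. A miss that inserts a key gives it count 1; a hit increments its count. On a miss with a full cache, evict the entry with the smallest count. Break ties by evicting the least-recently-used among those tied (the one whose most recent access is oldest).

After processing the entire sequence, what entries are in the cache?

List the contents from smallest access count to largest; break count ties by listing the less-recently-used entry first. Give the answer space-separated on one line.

Answer: Y U

Derivation:
LFU simulation (capacity=2):
  1. access U: MISS. Cache: [U(c=1)]
  2. access B: MISS. Cache: [U(c=1) B(c=1)]
  3. access U: HIT, count now 2. Cache: [B(c=1) U(c=2)]
  4. access U: HIT, count now 3. Cache: [B(c=1) U(c=3)]
  5. access Y: MISS, evict B(c=1). Cache: [Y(c=1) U(c=3)]
  6. access B: MISS, evict Y(c=1). Cache: [B(c=1) U(c=3)]
  7. access Y: MISS, evict B(c=1). Cache: [Y(c=1) U(c=3)]
  8. access U: HIT, count now 4. Cache: [Y(c=1) U(c=4)]
  9. access Q: MISS, evict Y(c=1). Cache: [Q(c=1) U(c=4)]
  10. access D: MISS, evict Q(c=1). Cache: [D(c=1) U(c=4)]
  11. access D: HIT, count now 2. Cache: [D(c=2) U(c=4)]
  12. access Q: MISS, evict D(c=2). Cache: [Q(c=1) U(c=4)]
  13. access Q: HIT, count now 2. Cache: [Q(c=2) U(c=4)]
  14. access Q: HIT, count now 3. Cache: [Q(c=3) U(c=4)]
  15. access D: MISS, evict Q(c=3). Cache: [D(c=1) U(c=4)]
  16. access B: MISS, evict D(c=1). Cache: [B(c=1) U(c=4)]
  17. access D: MISS, evict B(c=1). Cache: [D(c=1) U(c=4)]
  18. access Q: MISS, evict D(c=1). Cache: [Q(c=1) U(c=4)]
  19. access B: MISS, evict Q(c=1). Cache: [B(c=1) U(c=4)]
  20. access Y: MISS, evict B(c=1). Cache: [Y(c=1) U(c=4)]
  21. access D: MISS, evict Y(c=1). Cache: [D(c=1) U(c=4)]
  22. access D: HIT, count now 2. Cache: [D(c=2) U(c=4)]
  23. access B: MISS, evict D(c=2). Cache: [B(c=1) U(c=4)]
  24. access Y: MISS, evict B(c=1). Cache: [Y(c=1) U(c=4)]
  25. access Y: HIT, count now 2. Cache: [Y(c=2) U(c=4)]
  26. access D: MISS, evict Y(c=2). Cache: [D(c=1) U(c=4)]
  27. access D: HIT, count now 2. Cache: [D(c=2) U(c=4)]
  28. access D: HIT, count now 3. Cache: [D(c=3) U(c=4)]
  29. access Y: MISS, evict D(c=3). Cache: [Y(c=1) U(c=4)]
Total: 10 hits, 19 misses, 17 evictions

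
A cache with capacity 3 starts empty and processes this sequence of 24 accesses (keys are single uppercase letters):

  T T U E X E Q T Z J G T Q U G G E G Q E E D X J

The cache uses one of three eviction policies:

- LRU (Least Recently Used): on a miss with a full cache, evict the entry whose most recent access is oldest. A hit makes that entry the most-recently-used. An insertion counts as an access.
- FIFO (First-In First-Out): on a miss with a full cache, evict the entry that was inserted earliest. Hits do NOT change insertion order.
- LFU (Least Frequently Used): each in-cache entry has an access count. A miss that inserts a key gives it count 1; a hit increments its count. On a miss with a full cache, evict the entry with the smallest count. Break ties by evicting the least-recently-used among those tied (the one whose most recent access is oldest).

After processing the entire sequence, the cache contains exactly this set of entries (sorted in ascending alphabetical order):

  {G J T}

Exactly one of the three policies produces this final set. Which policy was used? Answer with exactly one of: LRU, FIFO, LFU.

Simulating under each policy and comparing final sets:
  LRU: final set = {D J X} -> differs
  FIFO: final set = {D J X} -> differs
  LFU: final set = {G J T} -> MATCHES target
Only LFU produces the target set.

Answer: LFU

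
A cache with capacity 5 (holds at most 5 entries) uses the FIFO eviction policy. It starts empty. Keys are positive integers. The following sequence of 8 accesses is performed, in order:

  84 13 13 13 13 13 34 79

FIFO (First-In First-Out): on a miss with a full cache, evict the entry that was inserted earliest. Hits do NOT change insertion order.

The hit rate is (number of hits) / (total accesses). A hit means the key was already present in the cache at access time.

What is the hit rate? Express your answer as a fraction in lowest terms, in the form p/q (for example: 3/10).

FIFO simulation (capacity=5):
  1. access 84: MISS. Cache (old->new): [84]
  2. access 13: MISS. Cache (old->new): [84 13]
  3. access 13: HIT. Cache (old->new): [84 13]
  4. access 13: HIT. Cache (old->new): [84 13]
  5. access 13: HIT. Cache (old->new): [84 13]
  6. access 13: HIT. Cache (old->new): [84 13]
  7. access 34: MISS. Cache (old->new): [84 13 34]
  8. access 79: MISS. Cache (old->new): [84 13 34 79]
Total: 4 hits, 4 misses, 0 evictions

Hit rate = 4/8 = 1/2

Answer: 1/2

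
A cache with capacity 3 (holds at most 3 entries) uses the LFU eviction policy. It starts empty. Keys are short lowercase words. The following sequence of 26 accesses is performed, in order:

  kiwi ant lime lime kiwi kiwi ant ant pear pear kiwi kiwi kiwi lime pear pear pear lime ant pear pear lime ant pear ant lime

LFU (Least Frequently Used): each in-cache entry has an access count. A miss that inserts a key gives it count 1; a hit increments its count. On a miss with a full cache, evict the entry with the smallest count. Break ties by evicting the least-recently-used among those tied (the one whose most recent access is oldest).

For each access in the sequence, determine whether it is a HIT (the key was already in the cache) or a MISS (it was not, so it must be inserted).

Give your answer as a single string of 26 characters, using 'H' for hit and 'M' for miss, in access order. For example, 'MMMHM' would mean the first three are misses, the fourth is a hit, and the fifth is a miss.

Answer: MMMHHHHHMHHHHMMHHMMHHMMHHM

Derivation:
LFU simulation (capacity=3):
  1. access kiwi: MISS. Cache: [kiwi(c=1)]
  2. access ant: MISS. Cache: [kiwi(c=1) ant(c=1)]
  3. access lime: MISS. Cache: [kiwi(c=1) ant(c=1) lime(c=1)]
  4. access lime: HIT, count now 2. Cache: [kiwi(c=1) ant(c=1) lime(c=2)]
  5. access kiwi: HIT, count now 2. Cache: [ant(c=1) lime(c=2) kiwi(c=2)]
  6. access kiwi: HIT, count now 3. Cache: [ant(c=1) lime(c=2) kiwi(c=3)]
  7. access ant: HIT, count now 2. Cache: [lime(c=2) ant(c=2) kiwi(c=3)]
  8. access ant: HIT, count now 3. Cache: [lime(c=2) kiwi(c=3) ant(c=3)]
  9. access pear: MISS, evict lime(c=2). Cache: [pear(c=1) kiwi(c=3) ant(c=3)]
  10. access pear: HIT, count now 2. Cache: [pear(c=2) kiwi(c=3) ant(c=3)]
  11. access kiwi: HIT, count now 4. Cache: [pear(c=2) ant(c=3) kiwi(c=4)]
  12. access kiwi: HIT, count now 5. Cache: [pear(c=2) ant(c=3) kiwi(c=5)]
  13. access kiwi: HIT, count now 6. Cache: [pear(c=2) ant(c=3) kiwi(c=6)]
  14. access lime: MISS, evict pear(c=2). Cache: [lime(c=1) ant(c=3) kiwi(c=6)]
  15. access pear: MISS, evict lime(c=1). Cache: [pear(c=1) ant(c=3) kiwi(c=6)]
  16. access pear: HIT, count now 2. Cache: [pear(c=2) ant(c=3) kiwi(c=6)]
  17. access pear: HIT, count now 3. Cache: [ant(c=3) pear(c=3) kiwi(c=6)]
  18. access lime: MISS, evict ant(c=3). Cache: [lime(c=1) pear(c=3) kiwi(c=6)]
  19. access ant: MISS, evict lime(c=1). Cache: [ant(c=1) pear(c=3) kiwi(c=6)]
  20. access pear: HIT, count now 4. Cache: [ant(c=1) pear(c=4) kiwi(c=6)]
  21. access pear: HIT, count now 5. Cache: [ant(c=1) pear(c=5) kiwi(c=6)]
  22. access lime: MISS, evict ant(c=1). Cache: [lime(c=1) pear(c=5) kiwi(c=6)]
  23. access ant: MISS, evict lime(c=1). Cache: [ant(c=1) pear(c=5) kiwi(c=6)]
  24. access pear: HIT, count now 6. Cache: [ant(c=1) kiwi(c=6) pear(c=6)]
  25. access ant: HIT, count now 2. Cache: [ant(c=2) kiwi(c=6) pear(c=6)]
  26. access lime: MISS, evict ant(c=2). Cache: [lime(c=1) kiwi(c=6) pear(c=6)]
Total: 15 hits, 11 misses, 8 evictions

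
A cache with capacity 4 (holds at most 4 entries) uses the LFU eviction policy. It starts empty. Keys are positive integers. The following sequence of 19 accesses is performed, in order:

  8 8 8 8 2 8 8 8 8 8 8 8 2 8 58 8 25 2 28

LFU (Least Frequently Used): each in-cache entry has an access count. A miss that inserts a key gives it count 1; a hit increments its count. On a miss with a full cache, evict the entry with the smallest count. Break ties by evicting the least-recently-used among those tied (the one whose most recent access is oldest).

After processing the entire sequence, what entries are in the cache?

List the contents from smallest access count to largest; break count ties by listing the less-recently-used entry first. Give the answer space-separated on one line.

Answer: 25 28 2 8

Derivation:
LFU simulation (capacity=4):
  1. access 8: MISS. Cache: [8(c=1)]
  2. access 8: HIT, count now 2. Cache: [8(c=2)]
  3. access 8: HIT, count now 3. Cache: [8(c=3)]
  4. access 8: HIT, count now 4. Cache: [8(c=4)]
  5. access 2: MISS. Cache: [2(c=1) 8(c=4)]
  6. access 8: HIT, count now 5. Cache: [2(c=1) 8(c=5)]
  7. access 8: HIT, count now 6. Cache: [2(c=1) 8(c=6)]
  8. access 8: HIT, count now 7. Cache: [2(c=1) 8(c=7)]
  9. access 8: HIT, count now 8. Cache: [2(c=1) 8(c=8)]
  10. access 8: HIT, count now 9. Cache: [2(c=1) 8(c=9)]
  11. access 8: HIT, count now 10. Cache: [2(c=1) 8(c=10)]
  12. access 8: HIT, count now 11. Cache: [2(c=1) 8(c=11)]
  13. access 2: HIT, count now 2. Cache: [2(c=2) 8(c=11)]
  14. access 8: HIT, count now 12. Cache: [2(c=2) 8(c=12)]
  15. access 58: MISS. Cache: [58(c=1) 2(c=2) 8(c=12)]
  16. access 8: HIT, count now 13. Cache: [58(c=1) 2(c=2) 8(c=13)]
  17. access 25: MISS. Cache: [58(c=1) 25(c=1) 2(c=2) 8(c=13)]
  18. access 2: HIT, count now 3. Cache: [58(c=1) 25(c=1) 2(c=3) 8(c=13)]
  19. access 28: MISS, evict 58(c=1). Cache: [25(c=1) 28(c=1) 2(c=3) 8(c=13)]
Total: 14 hits, 5 misses, 1 evictions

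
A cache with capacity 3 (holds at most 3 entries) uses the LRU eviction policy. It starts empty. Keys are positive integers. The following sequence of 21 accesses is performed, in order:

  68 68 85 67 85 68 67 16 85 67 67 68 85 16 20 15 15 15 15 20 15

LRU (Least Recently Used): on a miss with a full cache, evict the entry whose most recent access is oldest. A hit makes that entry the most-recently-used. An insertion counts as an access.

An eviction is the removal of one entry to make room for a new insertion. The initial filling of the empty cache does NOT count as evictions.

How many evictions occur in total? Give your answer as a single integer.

LRU simulation (capacity=3):
  1. access 68: MISS. Cache (LRU->MRU): [68]
  2. access 68: HIT. Cache (LRU->MRU): [68]
  3. access 85: MISS. Cache (LRU->MRU): [68 85]
  4. access 67: MISS. Cache (LRU->MRU): [68 85 67]
  5. access 85: HIT. Cache (LRU->MRU): [68 67 85]
  6. access 68: HIT. Cache (LRU->MRU): [67 85 68]
  7. access 67: HIT. Cache (LRU->MRU): [85 68 67]
  8. access 16: MISS, evict 85. Cache (LRU->MRU): [68 67 16]
  9. access 85: MISS, evict 68. Cache (LRU->MRU): [67 16 85]
  10. access 67: HIT. Cache (LRU->MRU): [16 85 67]
  11. access 67: HIT. Cache (LRU->MRU): [16 85 67]
  12. access 68: MISS, evict 16. Cache (LRU->MRU): [85 67 68]
  13. access 85: HIT. Cache (LRU->MRU): [67 68 85]
  14. access 16: MISS, evict 67. Cache (LRU->MRU): [68 85 16]
  15. access 20: MISS, evict 68. Cache (LRU->MRU): [85 16 20]
  16. access 15: MISS, evict 85. Cache (LRU->MRU): [16 20 15]
  17. access 15: HIT. Cache (LRU->MRU): [16 20 15]
  18. access 15: HIT. Cache (LRU->MRU): [16 20 15]
  19. access 15: HIT. Cache (LRU->MRU): [16 20 15]
  20. access 20: HIT. Cache (LRU->MRU): [16 15 20]
  21. access 15: HIT. Cache (LRU->MRU): [16 20 15]
Total: 12 hits, 9 misses, 6 evictions

Answer: 6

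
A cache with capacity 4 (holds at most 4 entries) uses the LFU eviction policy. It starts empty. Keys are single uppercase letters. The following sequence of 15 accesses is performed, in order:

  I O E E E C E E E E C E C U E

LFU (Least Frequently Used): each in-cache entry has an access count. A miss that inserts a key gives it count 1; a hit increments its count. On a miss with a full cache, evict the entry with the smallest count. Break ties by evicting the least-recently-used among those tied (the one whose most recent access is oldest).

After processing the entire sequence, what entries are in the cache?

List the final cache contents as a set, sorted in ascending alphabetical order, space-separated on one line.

Answer: C E O U

Derivation:
LFU simulation (capacity=4):
  1. access I: MISS. Cache: [I(c=1)]
  2. access O: MISS. Cache: [I(c=1) O(c=1)]
  3. access E: MISS. Cache: [I(c=1) O(c=1) E(c=1)]
  4. access E: HIT, count now 2. Cache: [I(c=1) O(c=1) E(c=2)]
  5. access E: HIT, count now 3. Cache: [I(c=1) O(c=1) E(c=3)]
  6. access C: MISS. Cache: [I(c=1) O(c=1) C(c=1) E(c=3)]
  7. access E: HIT, count now 4. Cache: [I(c=1) O(c=1) C(c=1) E(c=4)]
  8. access E: HIT, count now 5. Cache: [I(c=1) O(c=1) C(c=1) E(c=5)]
  9. access E: HIT, count now 6. Cache: [I(c=1) O(c=1) C(c=1) E(c=6)]
  10. access E: HIT, count now 7. Cache: [I(c=1) O(c=1) C(c=1) E(c=7)]
  11. access C: HIT, count now 2. Cache: [I(c=1) O(c=1) C(c=2) E(c=7)]
  12. access E: HIT, count now 8. Cache: [I(c=1) O(c=1) C(c=2) E(c=8)]
  13. access C: HIT, count now 3. Cache: [I(c=1) O(c=1) C(c=3) E(c=8)]
  14. access U: MISS, evict I(c=1). Cache: [O(c=1) U(c=1) C(c=3) E(c=8)]
  15. access E: HIT, count now 9. Cache: [O(c=1) U(c=1) C(c=3) E(c=9)]
Total: 10 hits, 5 misses, 1 evictions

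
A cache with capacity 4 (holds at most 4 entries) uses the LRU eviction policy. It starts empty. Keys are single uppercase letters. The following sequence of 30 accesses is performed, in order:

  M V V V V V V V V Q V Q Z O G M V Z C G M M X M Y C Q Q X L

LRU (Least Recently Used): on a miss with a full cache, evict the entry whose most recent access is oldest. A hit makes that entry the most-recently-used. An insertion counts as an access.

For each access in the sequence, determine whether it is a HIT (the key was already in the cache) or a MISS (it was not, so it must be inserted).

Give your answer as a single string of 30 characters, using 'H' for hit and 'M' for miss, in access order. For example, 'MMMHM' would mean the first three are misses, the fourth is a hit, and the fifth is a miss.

Answer: MMHHHHHHHMHHMMMMMMMMMHMHMMMHMM

Derivation:
LRU simulation (capacity=4):
  1. access M: MISS. Cache (LRU->MRU): [M]
  2. access V: MISS. Cache (LRU->MRU): [M V]
  3. access V: HIT. Cache (LRU->MRU): [M V]
  4. access V: HIT. Cache (LRU->MRU): [M V]
  5. access V: HIT. Cache (LRU->MRU): [M V]
  6. access V: HIT. Cache (LRU->MRU): [M V]
  7. access V: HIT. Cache (LRU->MRU): [M V]
  8. access V: HIT. Cache (LRU->MRU): [M V]
  9. access V: HIT. Cache (LRU->MRU): [M V]
  10. access Q: MISS. Cache (LRU->MRU): [M V Q]
  11. access V: HIT. Cache (LRU->MRU): [M Q V]
  12. access Q: HIT. Cache (LRU->MRU): [M V Q]
  13. access Z: MISS. Cache (LRU->MRU): [M V Q Z]
  14. access O: MISS, evict M. Cache (LRU->MRU): [V Q Z O]
  15. access G: MISS, evict V. Cache (LRU->MRU): [Q Z O G]
  16. access M: MISS, evict Q. Cache (LRU->MRU): [Z O G M]
  17. access V: MISS, evict Z. Cache (LRU->MRU): [O G M V]
  18. access Z: MISS, evict O. Cache (LRU->MRU): [G M V Z]
  19. access C: MISS, evict G. Cache (LRU->MRU): [M V Z C]
  20. access G: MISS, evict M. Cache (LRU->MRU): [V Z C G]
  21. access M: MISS, evict V. Cache (LRU->MRU): [Z C G M]
  22. access M: HIT. Cache (LRU->MRU): [Z C G M]
  23. access X: MISS, evict Z. Cache (LRU->MRU): [C G M X]
  24. access M: HIT. Cache (LRU->MRU): [C G X M]
  25. access Y: MISS, evict C. Cache (LRU->MRU): [G X M Y]
  26. access C: MISS, evict G. Cache (LRU->MRU): [X M Y C]
  27. access Q: MISS, evict X. Cache (LRU->MRU): [M Y C Q]
  28. access Q: HIT. Cache (LRU->MRU): [M Y C Q]
  29. access X: MISS, evict M. Cache (LRU->MRU): [Y C Q X]
  30. access L: MISS, evict Y. Cache (LRU->MRU): [C Q X L]
Total: 12 hits, 18 misses, 14 evictions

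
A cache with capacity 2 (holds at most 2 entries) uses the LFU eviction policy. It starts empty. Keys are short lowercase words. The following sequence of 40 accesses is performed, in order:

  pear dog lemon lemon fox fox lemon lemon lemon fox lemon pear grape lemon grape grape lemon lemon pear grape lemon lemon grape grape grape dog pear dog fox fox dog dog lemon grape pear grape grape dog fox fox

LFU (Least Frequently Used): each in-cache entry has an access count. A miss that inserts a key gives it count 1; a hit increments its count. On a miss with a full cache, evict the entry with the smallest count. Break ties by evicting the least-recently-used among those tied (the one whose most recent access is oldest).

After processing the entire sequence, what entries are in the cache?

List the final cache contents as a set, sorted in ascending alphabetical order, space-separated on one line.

Answer: fox lemon

Derivation:
LFU simulation (capacity=2):
  1. access pear: MISS. Cache: [pear(c=1)]
  2. access dog: MISS. Cache: [pear(c=1) dog(c=1)]
  3. access lemon: MISS, evict pear(c=1). Cache: [dog(c=1) lemon(c=1)]
  4. access lemon: HIT, count now 2. Cache: [dog(c=1) lemon(c=2)]
  5. access fox: MISS, evict dog(c=1). Cache: [fox(c=1) lemon(c=2)]
  6. access fox: HIT, count now 2. Cache: [lemon(c=2) fox(c=2)]
  7. access lemon: HIT, count now 3. Cache: [fox(c=2) lemon(c=3)]
  8. access lemon: HIT, count now 4. Cache: [fox(c=2) lemon(c=4)]
  9. access lemon: HIT, count now 5. Cache: [fox(c=2) lemon(c=5)]
  10. access fox: HIT, count now 3. Cache: [fox(c=3) lemon(c=5)]
  11. access lemon: HIT, count now 6. Cache: [fox(c=3) lemon(c=6)]
  12. access pear: MISS, evict fox(c=3). Cache: [pear(c=1) lemon(c=6)]
  13. access grape: MISS, evict pear(c=1). Cache: [grape(c=1) lemon(c=6)]
  14. access lemon: HIT, count now 7. Cache: [grape(c=1) lemon(c=7)]
  15. access grape: HIT, count now 2. Cache: [grape(c=2) lemon(c=7)]
  16. access grape: HIT, count now 3. Cache: [grape(c=3) lemon(c=7)]
  17. access lemon: HIT, count now 8. Cache: [grape(c=3) lemon(c=8)]
  18. access lemon: HIT, count now 9. Cache: [grape(c=3) lemon(c=9)]
  19. access pear: MISS, evict grape(c=3). Cache: [pear(c=1) lemon(c=9)]
  20. access grape: MISS, evict pear(c=1). Cache: [grape(c=1) lemon(c=9)]
  21. access lemon: HIT, count now 10. Cache: [grape(c=1) lemon(c=10)]
  22. access lemon: HIT, count now 11. Cache: [grape(c=1) lemon(c=11)]
  23. access grape: HIT, count now 2. Cache: [grape(c=2) lemon(c=11)]
  24. access grape: HIT, count now 3. Cache: [grape(c=3) lemon(c=11)]
  25. access grape: HIT, count now 4. Cache: [grape(c=4) lemon(c=11)]
  26. access dog: MISS, evict grape(c=4). Cache: [dog(c=1) lemon(c=11)]
  27. access pear: MISS, evict dog(c=1). Cache: [pear(c=1) lemon(c=11)]
  28. access dog: MISS, evict pear(c=1). Cache: [dog(c=1) lemon(c=11)]
  29. access fox: MISS, evict dog(c=1). Cache: [fox(c=1) lemon(c=11)]
  30. access fox: HIT, count now 2. Cache: [fox(c=2) lemon(c=11)]
  31. access dog: MISS, evict fox(c=2). Cache: [dog(c=1) lemon(c=11)]
  32. access dog: HIT, count now 2. Cache: [dog(c=2) lemon(c=11)]
  33. access lemon: HIT, count now 12. Cache: [dog(c=2) lemon(c=12)]
  34. access grape: MISS, evict dog(c=2). Cache: [grape(c=1) lemon(c=12)]
  35. access pear: MISS, evict grape(c=1). Cache: [pear(c=1) lemon(c=12)]
  36. access grape: MISS, evict pear(c=1). Cache: [grape(c=1) lemon(c=12)]
  37. access grape: HIT, count now 2. Cache: [grape(c=2) lemon(c=12)]
  38. access dog: MISS, evict grape(c=2). Cache: [dog(c=1) lemon(c=12)]
  39. access fox: MISS, evict dog(c=1). Cache: [fox(c=1) lemon(c=12)]
  40. access fox: HIT, count now 2. Cache: [fox(c=2) lemon(c=12)]
Total: 22 hits, 18 misses, 16 evictions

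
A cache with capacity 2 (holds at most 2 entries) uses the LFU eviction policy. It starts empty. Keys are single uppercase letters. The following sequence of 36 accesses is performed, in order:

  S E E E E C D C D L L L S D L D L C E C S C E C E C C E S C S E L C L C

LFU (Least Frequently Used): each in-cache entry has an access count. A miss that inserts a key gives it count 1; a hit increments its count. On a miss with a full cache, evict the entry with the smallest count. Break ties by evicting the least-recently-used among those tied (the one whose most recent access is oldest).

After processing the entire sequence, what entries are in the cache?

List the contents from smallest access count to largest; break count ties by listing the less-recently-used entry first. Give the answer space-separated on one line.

Answer: C E

Derivation:
LFU simulation (capacity=2):
  1. access S: MISS. Cache: [S(c=1)]
  2. access E: MISS. Cache: [S(c=1) E(c=1)]
  3. access E: HIT, count now 2. Cache: [S(c=1) E(c=2)]
  4. access E: HIT, count now 3. Cache: [S(c=1) E(c=3)]
  5. access E: HIT, count now 4. Cache: [S(c=1) E(c=4)]
  6. access C: MISS, evict S(c=1). Cache: [C(c=1) E(c=4)]
  7. access D: MISS, evict C(c=1). Cache: [D(c=1) E(c=4)]
  8. access C: MISS, evict D(c=1). Cache: [C(c=1) E(c=4)]
  9. access D: MISS, evict C(c=1). Cache: [D(c=1) E(c=4)]
  10. access L: MISS, evict D(c=1). Cache: [L(c=1) E(c=4)]
  11. access L: HIT, count now 2. Cache: [L(c=2) E(c=4)]
  12. access L: HIT, count now 3. Cache: [L(c=3) E(c=4)]
  13. access S: MISS, evict L(c=3). Cache: [S(c=1) E(c=4)]
  14. access D: MISS, evict S(c=1). Cache: [D(c=1) E(c=4)]
  15. access L: MISS, evict D(c=1). Cache: [L(c=1) E(c=4)]
  16. access D: MISS, evict L(c=1). Cache: [D(c=1) E(c=4)]
  17. access L: MISS, evict D(c=1). Cache: [L(c=1) E(c=4)]
  18. access C: MISS, evict L(c=1). Cache: [C(c=1) E(c=4)]
  19. access E: HIT, count now 5. Cache: [C(c=1) E(c=5)]
  20. access C: HIT, count now 2. Cache: [C(c=2) E(c=5)]
  21. access S: MISS, evict C(c=2). Cache: [S(c=1) E(c=5)]
  22. access C: MISS, evict S(c=1). Cache: [C(c=1) E(c=5)]
  23. access E: HIT, count now 6. Cache: [C(c=1) E(c=6)]
  24. access C: HIT, count now 2. Cache: [C(c=2) E(c=6)]
  25. access E: HIT, count now 7. Cache: [C(c=2) E(c=7)]
  26. access C: HIT, count now 3. Cache: [C(c=3) E(c=7)]
  27. access C: HIT, count now 4. Cache: [C(c=4) E(c=7)]
  28. access E: HIT, count now 8. Cache: [C(c=4) E(c=8)]
  29. access S: MISS, evict C(c=4). Cache: [S(c=1) E(c=8)]
  30. access C: MISS, evict S(c=1). Cache: [C(c=1) E(c=8)]
  31. access S: MISS, evict C(c=1). Cache: [S(c=1) E(c=8)]
  32. access E: HIT, count now 9. Cache: [S(c=1) E(c=9)]
  33. access L: MISS, evict S(c=1). Cache: [L(c=1) E(c=9)]
  34. access C: MISS, evict L(c=1). Cache: [C(c=1) E(c=9)]
  35. access L: MISS, evict C(c=1). Cache: [L(c=1) E(c=9)]
  36. access C: MISS, evict L(c=1). Cache: [C(c=1) E(c=9)]
Total: 14 hits, 22 misses, 20 evictions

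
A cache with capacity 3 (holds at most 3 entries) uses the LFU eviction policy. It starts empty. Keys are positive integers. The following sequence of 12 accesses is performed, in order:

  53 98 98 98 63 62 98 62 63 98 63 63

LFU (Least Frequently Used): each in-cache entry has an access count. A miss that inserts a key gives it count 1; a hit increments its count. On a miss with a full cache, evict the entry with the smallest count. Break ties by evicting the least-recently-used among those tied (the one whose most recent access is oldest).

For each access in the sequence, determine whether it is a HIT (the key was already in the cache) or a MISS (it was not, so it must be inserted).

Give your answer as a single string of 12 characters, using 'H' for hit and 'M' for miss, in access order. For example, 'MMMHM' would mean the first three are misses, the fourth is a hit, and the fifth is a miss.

LFU simulation (capacity=3):
  1. access 53: MISS. Cache: [53(c=1)]
  2. access 98: MISS. Cache: [53(c=1) 98(c=1)]
  3. access 98: HIT, count now 2. Cache: [53(c=1) 98(c=2)]
  4. access 98: HIT, count now 3. Cache: [53(c=1) 98(c=3)]
  5. access 63: MISS. Cache: [53(c=1) 63(c=1) 98(c=3)]
  6. access 62: MISS, evict 53(c=1). Cache: [63(c=1) 62(c=1) 98(c=3)]
  7. access 98: HIT, count now 4. Cache: [63(c=1) 62(c=1) 98(c=4)]
  8. access 62: HIT, count now 2. Cache: [63(c=1) 62(c=2) 98(c=4)]
  9. access 63: HIT, count now 2. Cache: [62(c=2) 63(c=2) 98(c=4)]
  10. access 98: HIT, count now 5. Cache: [62(c=2) 63(c=2) 98(c=5)]
  11. access 63: HIT, count now 3. Cache: [62(c=2) 63(c=3) 98(c=5)]
  12. access 63: HIT, count now 4. Cache: [62(c=2) 63(c=4) 98(c=5)]
Total: 8 hits, 4 misses, 1 evictions

Answer: MMHHMMHHHHHH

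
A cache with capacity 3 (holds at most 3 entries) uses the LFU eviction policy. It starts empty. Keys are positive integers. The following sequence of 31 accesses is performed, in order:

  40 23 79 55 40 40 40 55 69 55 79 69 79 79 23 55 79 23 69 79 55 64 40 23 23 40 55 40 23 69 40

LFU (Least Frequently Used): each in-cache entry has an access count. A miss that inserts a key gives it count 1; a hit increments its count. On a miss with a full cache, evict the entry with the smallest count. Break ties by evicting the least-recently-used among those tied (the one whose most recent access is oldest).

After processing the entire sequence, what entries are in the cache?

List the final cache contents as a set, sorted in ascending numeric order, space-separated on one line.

Answer: 40 55 69

Derivation:
LFU simulation (capacity=3):
  1. access 40: MISS. Cache: [40(c=1)]
  2. access 23: MISS. Cache: [40(c=1) 23(c=1)]
  3. access 79: MISS. Cache: [40(c=1) 23(c=1) 79(c=1)]
  4. access 55: MISS, evict 40(c=1). Cache: [23(c=1) 79(c=1) 55(c=1)]
  5. access 40: MISS, evict 23(c=1). Cache: [79(c=1) 55(c=1) 40(c=1)]
  6. access 40: HIT, count now 2. Cache: [79(c=1) 55(c=1) 40(c=2)]
  7. access 40: HIT, count now 3. Cache: [79(c=1) 55(c=1) 40(c=3)]
  8. access 55: HIT, count now 2. Cache: [79(c=1) 55(c=2) 40(c=3)]
  9. access 69: MISS, evict 79(c=1). Cache: [69(c=1) 55(c=2) 40(c=3)]
  10. access 55: HIT, count now 3. Cache: [69(c=1) 40(c=3) 55(c=3)]
  11. access 79: MISS, evict 69(c=1). Cache: [79(c=1) 40(c=3) 55(c=3)]
  12. access 69: MISS, evict 79(c=1). Cache: [69(c=1) 40(c=3) 55(c=3)]
  13. access 79: MISS, evict 69(c=1). Cache: [79(c=1) 40(c=3) 55(c=3)]
  14. access 79: HIT, count now 2. Cache: [79(c=2) 40(c=3) 55(c=3)]
  15. access 23: MISS, evict 79(c=2). Cache: [23(c=1) 40(c=3) 55(c=3)]
  16. access 55: HIT, count now 4. Cache: [23(c=1) 40(c=3) 55(c=4)]
  17. access 79: MISS, evict 23(c=1). Cache: [79(c=1) 40(c=3) 55(c=4)]
  18. access 23: MISS, evict 79(c=1). Cache: [23(c=1) 40(c=3) 55(c=4)]
  19. access 69: MISS, evict 23(c=1). Cache: [69(c=1) 40(c=3) 55(c=4)]
  20. access 79: MISS, evict 69(c=1). Cache: [79(c=1) 40(c=3) 55(c=4)]
  21. access 55: HIT, count now 5. Cache: [79(c=1) 40(c=3) 55(c=5)]
  22. access 64: MISS, evict 79(c=1). Cache: [64(c=1) 40(c=3) 55(c=5)]
  23. access 40: HIT, count now 4. Cache: [64(c=1) 40(c=4) 55(c=5)]
  24. access 23: MISS, evict 64(c=1). Cache: [23(c=1) 40(c=4) 55(c=5)]
  25. access 23: HIT, count now 2. Cache: [23(c=2) 40(c=4) 55(c=5)]
  26. access 40: HIT, count now 5. Cache: [23(c=2) 55(c=5) 40(c=5)]
  27. access 55: HIT, count now 6. Cache: [23(c=2) 40(c=5) 55(c=6)]
  28. access 40: HIT, count now 6. Cache: [23(c=2) 55(c=6) 40(c=6)]
  29. access 23: HIT, count now 3. Cache: [23(c=3) 55(c=6) 40(c=6)]
  30. access 69: MISS, evict 23(c=3). Cache: [69(c=1) 55(c=6) 40(c=6)]
  31. access 40: HIT, count now 7. Cache: [69(c=1) 55(c=6) 40(c=7)]
Total: 14 hits, 17 misses, 14 evictions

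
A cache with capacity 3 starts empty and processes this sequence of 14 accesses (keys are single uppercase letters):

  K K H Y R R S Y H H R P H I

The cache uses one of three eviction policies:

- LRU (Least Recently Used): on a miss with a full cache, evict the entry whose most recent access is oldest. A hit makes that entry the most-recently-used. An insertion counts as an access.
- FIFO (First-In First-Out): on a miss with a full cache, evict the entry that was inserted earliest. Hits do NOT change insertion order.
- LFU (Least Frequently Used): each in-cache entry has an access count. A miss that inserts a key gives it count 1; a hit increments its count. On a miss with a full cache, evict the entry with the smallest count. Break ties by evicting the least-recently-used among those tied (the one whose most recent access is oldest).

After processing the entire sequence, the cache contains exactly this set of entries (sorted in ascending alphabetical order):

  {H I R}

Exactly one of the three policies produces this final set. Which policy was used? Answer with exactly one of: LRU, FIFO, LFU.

Simulating under each policy and comparing final sets:
  LRU: final set = {H I P} -> differs
  FIFO: final set = {H I P} -> differs
  LFU: final set = {H I R} -> MATCHES target
Only LFU produces the target set.

Answer: LFU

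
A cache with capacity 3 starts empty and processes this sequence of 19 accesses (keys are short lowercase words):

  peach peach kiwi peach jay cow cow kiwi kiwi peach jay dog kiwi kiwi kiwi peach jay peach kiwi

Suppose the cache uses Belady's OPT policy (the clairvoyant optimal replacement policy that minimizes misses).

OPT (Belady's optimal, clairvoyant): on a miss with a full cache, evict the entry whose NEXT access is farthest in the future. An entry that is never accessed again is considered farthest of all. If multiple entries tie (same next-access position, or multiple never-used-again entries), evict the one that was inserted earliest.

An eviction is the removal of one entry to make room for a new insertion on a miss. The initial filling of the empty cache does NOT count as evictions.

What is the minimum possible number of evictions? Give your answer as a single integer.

OPT (Belady) simulation (capacity=3):
  1. access peach: MISS. Cache: [peach]
  2. access peach: HIT. Next use of peach: step 4. Cache: [peach]
  3. access kiwi: MISS. Cache: [peach kiwi]
  4. access peach: HIT. Next use of peach: step 10. Cache: [peach kiwi]
  5. access jay: MISS. Cache: [peach kiwi jay]
  6. access cow: MISS, evict jay (next use: step 11). Cache: [peach kiwi cow]
  7. access cow: HIT. Next use of cow: never. Cache: [peach kiwi cow]
  8. access kiwi: HIT. Next use of kiwi: step 9. Cache: [peach kiwi cow]
  9. access kiwi: HIT. Next use of kiwi: step 13. Cache: [peach kiwi cow]
  10. access peach: HIT. Next use of peach: step 16. Cache: [peach kiwi cow]
  11. access jay: MISS, evict cow (next use: never). Cache: [peach kiwi jay]
  12. access dog: MISS, evict jay (next use: step 17). Cache: [peach kiwi dog]
  13. access kiwi: HIT. Next use of kiwi: step 14. Cache: [peach kiwi dog]
  14. access kiwi: HIT. Next use of kiwi: step 15. Cache: [peach kiwi dog]
  15. access kiwi: HIT. Next use of kiwi: step 19. Cache: [peach kiwi dog]
  16. access peach: HIT. Next use of peach: step 18. Cache: [peach kiwi dog]
  17. access jay: MISS, evict dog (next use: never). Cache: [peach kiwi jay]
  18. access peach: HIT. Next use of peach: never. Cache: [peach kiwi jay]
  19. access kiwi: HIT. Next use of kiwi: never. Cache: [peach kiwi jay]
Total: 12 hits, 7 misses, 4 evictions

Answer: 4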